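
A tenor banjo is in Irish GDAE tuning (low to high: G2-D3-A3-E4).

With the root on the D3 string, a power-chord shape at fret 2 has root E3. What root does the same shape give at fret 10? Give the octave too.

Moving from fret 2 to fret 10 shifts the root by 8 semitones.
E3 up 8 semitones is C4.

C4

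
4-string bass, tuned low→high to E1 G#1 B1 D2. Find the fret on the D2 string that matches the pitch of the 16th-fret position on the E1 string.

E1 at fret 16 is E1 + 16 semitones = G#2.
The open D2 string is 10 semitones above the open E1, so the same pitch on the D2 string lies at fret 16 − 10 = 6.

6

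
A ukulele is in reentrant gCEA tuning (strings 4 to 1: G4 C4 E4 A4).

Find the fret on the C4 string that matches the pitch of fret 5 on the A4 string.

14

A4 at fret 5 is A4 + 5 semitones = D5.
The open C4 string is 9 semitones below the open A4, so the same pitch on the C4 string lies at fret 5 + 9 = 14.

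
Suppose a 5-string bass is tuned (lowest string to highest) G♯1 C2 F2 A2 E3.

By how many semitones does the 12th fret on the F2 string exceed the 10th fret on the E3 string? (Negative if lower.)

F2 at fret 12 → F3 (MIDI 53); E3 at fret 10 → D4 (MIDI 62).
53 − 62 = -9, so the two pitches are 9 semitones apart.

-9 semitones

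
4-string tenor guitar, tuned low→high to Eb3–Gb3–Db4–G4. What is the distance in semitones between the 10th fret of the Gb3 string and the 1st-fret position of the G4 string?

Gb3 at fret 10 → E4 (MIDI 64); G4 at fret 1 → Ab4 (MIDI 68).
64 − 68 = -4, so the two pitches are 4 semitones apart, with Ab4 the higher.

4 semitones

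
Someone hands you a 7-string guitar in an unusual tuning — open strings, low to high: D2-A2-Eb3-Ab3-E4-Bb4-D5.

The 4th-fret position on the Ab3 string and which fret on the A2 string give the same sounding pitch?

Fret 4 on Ab3 is MIDI 56 + 4 = 60 (C4). On the A2 string (open MIDI 45), that pitch is 60 − 45 = fret 15.

15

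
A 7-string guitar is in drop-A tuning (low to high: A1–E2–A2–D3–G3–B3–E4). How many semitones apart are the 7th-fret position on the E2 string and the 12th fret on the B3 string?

E2 at fret 7 → B2 (MIDI 47); B3 at fret 12 → B4 (MIDI 71).
47 − 71 = -24, so the two pitches are 24 semitones apart, with B4 the higher.

24 semitones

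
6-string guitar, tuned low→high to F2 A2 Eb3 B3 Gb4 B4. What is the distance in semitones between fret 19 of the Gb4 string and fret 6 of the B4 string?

Gb4 at fret 19 → Db6 (MIDI 85); B4 at fret 6 → F5 (MIDI 77).
85 − 77 = 8, so the two pitches are 8 semitones apart, with Db6 the higher.

8 semitones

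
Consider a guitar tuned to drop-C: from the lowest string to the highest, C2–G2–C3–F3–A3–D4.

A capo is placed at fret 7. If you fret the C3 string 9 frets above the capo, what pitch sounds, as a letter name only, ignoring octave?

E

The capo raises the open C3 by 7 semitones to G3; fretting 9 more gives C3 + 7 + 9 = C3 + 16 semitones, landing on E.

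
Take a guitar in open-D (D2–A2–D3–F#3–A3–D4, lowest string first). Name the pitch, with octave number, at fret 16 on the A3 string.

C#5

The open A3 string plus 16 semitones: A–A#–B–C–…–B–C–C#.
The walk passes from B into C 2 times, so the octave number goes from 3 to 5.
(Equivalently spelled Db5.)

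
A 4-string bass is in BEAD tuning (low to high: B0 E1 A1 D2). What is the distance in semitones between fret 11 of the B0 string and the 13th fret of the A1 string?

12 semitones

B0 at fret 11 → A#1 (MIDI 34); A1 at fret 13 → A#2 (MIDI 46).
34 − 46 = -12, so the two pitches are 12 semitones apart, with A#2 the higher.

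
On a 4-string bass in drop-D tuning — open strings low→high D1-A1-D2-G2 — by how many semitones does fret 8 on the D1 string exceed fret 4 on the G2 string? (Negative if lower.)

D1 at fret 8 → A#1 (MIDI 34); G2 at fret 4 → B2 (MIDI 47).
34 − 47 = -13, so the two pitches are 13 semitones apart.

-13 semitones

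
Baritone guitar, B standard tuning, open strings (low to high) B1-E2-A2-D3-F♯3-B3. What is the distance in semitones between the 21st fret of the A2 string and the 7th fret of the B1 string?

A2 at fret 21 → F♯4 (MIDI 66); B1 at fret 7 → F♯2 (MIDI 42).
66 − 42 = 24, so the two pitches are 24 semitones apart, with F♯4 the higher.

24 semitones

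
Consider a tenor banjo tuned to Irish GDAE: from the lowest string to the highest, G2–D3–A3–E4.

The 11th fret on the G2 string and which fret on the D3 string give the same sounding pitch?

4

G2 at fret 11 is G2 + 11 semitones = F#3.
The open D3 string is 7 semitones above the open G2, so the same pitch on the D3 string lies at fret 11 − 7 = 4.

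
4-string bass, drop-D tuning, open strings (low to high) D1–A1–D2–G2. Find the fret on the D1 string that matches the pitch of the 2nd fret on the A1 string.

A1 at fret 2 is A1 + 2 semitones = B1.
The open D1 string is 7 semitones below the open A1, so the same pitch on the D1 string lies at fret 2 + 7 = 9.

9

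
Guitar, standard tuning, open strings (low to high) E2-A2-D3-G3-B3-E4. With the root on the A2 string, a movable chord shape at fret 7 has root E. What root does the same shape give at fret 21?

F#

Moving from fret 7 to fret 21 shifts the root by 14 semitones.
E up 14 semitones is F#.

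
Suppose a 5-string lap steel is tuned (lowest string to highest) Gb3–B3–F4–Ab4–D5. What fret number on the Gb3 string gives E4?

10

E4 is 10 semitones above the open Gb3 (Gb–G–Ab–A–…–D–Eb–E), so it sits at fret 10.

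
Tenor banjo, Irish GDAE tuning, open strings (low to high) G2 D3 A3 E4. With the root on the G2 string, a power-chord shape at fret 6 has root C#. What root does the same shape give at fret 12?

G

Moving from fret 6 to fret 12 shifts the root by 6 semitones.
C# up 6 semitones is G.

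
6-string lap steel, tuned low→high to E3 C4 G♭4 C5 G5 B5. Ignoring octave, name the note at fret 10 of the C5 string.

B♭

C5 is MIDI 72. Adding 10 gives 82; 82 mod 12 = 10, i.e. B♭.
(Equivalently spelled A♯.)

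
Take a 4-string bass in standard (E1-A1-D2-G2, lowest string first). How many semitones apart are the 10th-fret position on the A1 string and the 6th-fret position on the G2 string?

6 semitones

A1 at fret 10 → G2 (MIDI 43); G2 at fret 6 → C♯3 (MIDI 49).
43 − 49 = -6, so the two pitches are 6 semitones apart, with C♯3 the higher.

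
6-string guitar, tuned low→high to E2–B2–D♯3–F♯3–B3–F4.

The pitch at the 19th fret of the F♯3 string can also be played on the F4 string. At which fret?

F♯3 at fret 19 is F♯3 + 19 semitones = C♯5.
The open F4 string is 11 semitones above the open F♯3, so the same pitch on the F4 string lies at fret 19 − 11 = 8.

8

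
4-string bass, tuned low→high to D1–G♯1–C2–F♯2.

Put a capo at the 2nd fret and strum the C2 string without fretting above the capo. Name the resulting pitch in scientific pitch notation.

D2

The capo raises the open C2 by 2 semitones to D2; fretting 0 more gives C2 + 2 + 0 = C2 + 2 semitones = D2.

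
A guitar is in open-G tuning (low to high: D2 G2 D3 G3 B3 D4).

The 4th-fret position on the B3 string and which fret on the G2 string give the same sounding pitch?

Fret 4 on B3 is MIDI 59 + 4 = 63 (D#4). On the G2 string (open MIDI 43), that pitch is 63 − 43 = fret 20.

20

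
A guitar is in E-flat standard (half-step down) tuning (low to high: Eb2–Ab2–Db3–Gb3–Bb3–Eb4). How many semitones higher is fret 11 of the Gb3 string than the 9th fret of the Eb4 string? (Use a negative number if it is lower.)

Gb3 at fret 11 → F4 (MIDI 65); Eb4 at fret 9 → C5 (MIDI 72).
65 − 72 = -7, so the two pitches are 7 semitones apart.

-7 semitones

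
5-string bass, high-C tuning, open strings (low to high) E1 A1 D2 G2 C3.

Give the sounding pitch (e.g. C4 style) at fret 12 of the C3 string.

The open C3 string plus 12 semitones: C–C#–D–D#–…–A#–B–C.
The walk passes from B into C once, so the octave number goes from 3 to 4.

C4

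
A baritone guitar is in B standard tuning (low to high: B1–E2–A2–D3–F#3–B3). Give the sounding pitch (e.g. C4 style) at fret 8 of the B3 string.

G4

B3 is MIDI 59. Adding 8 gives 67, which is G4.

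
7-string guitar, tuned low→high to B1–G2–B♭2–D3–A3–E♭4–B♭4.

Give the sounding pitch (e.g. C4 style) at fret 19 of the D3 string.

Each fret is one semitone, so D3 + 19 = A4.

A4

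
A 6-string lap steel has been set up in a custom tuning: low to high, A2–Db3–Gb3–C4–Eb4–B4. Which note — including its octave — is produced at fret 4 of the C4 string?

E4

The open C4 string plus 4 semitones: C–Db–D–Eb–E.
No B→C boundary is crossed, so the octave stays at 4.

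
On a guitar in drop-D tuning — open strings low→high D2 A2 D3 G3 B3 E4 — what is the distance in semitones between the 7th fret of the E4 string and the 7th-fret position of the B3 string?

E4 at fret 7 → B4 (MIDI 71); B3 at fret 7 → F♯4 (MIDI 66).
71 − 66 = 5, so the two pitches are 5 semitones apart, with B4 the higher.

5 semitones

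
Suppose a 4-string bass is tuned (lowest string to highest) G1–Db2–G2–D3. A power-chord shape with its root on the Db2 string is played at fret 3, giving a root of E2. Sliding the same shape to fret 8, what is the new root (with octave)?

Moving from fret 3 to fret 8 shifts the root by 5 semitones.
E2 up 5 semitones is A2.

A2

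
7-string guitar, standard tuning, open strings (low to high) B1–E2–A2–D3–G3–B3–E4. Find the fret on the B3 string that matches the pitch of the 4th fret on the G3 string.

G3 at fret 4 is G3 + 4 semitones = B3.
The open B3 string is 4 semitones above the open G3, so the same pitch on the B3 string lies at fret 4 − 4 = 0.

0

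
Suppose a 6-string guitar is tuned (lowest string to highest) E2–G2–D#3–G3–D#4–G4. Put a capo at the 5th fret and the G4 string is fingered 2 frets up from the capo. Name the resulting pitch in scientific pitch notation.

D5

The capo raises the open G4 by 5 semitones to C5; fretting 2 more gives G4 + 5 + 2 = G4 + 7 semitones = D5.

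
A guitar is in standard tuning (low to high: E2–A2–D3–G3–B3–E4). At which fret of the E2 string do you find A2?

A2 is 5 semitones above the open E2 (E–F–F#–G–G#–A), so it sits at fret 5.

5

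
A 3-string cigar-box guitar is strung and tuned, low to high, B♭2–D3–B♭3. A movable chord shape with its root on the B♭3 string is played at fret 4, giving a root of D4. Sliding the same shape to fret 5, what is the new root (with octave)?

Moving from fret 4 to fret 5 shifts the root by 1 semitone.
D4 up 1 semitone is E♭4.

E♭4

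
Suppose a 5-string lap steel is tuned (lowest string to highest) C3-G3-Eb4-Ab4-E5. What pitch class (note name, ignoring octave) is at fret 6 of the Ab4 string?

D

Ab4 is MIDI 68. Adding 6 gives 74; 74 mod 12 = 2, i.e. D.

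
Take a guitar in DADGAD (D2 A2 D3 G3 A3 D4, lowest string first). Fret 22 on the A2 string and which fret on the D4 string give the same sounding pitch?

5

Fret 22 on A2 is MIDI 45 + 22 = 67 (G4). On the D4 string (open MIDI 62), that pitch is 67 − 62 = fret 5.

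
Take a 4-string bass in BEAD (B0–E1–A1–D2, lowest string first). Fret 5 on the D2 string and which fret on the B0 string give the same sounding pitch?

20

D2 at fret 5 is D2 + 5 semitones = G2.
The open B0 string is 15 semitones below the open D2, so the same pitch on the B0 string lies at fret 5 + 15 = 20.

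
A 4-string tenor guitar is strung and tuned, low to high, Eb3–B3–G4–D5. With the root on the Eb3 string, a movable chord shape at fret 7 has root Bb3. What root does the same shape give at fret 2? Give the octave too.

F3

Moving from fret 7 to fret 2 shifts the root by -5 semitones.
Bb3 down 5 semitones is F3.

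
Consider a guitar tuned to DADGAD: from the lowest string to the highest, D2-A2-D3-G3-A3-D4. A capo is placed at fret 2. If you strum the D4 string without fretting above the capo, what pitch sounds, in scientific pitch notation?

E4

The capo raises the open D4 by 2 semitones to E4; fretting 0 more gives D4 + 2 + 0 = D4 + 2 semitones = E4.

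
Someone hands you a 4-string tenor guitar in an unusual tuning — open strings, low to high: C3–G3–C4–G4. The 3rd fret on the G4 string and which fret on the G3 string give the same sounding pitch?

Fret 3 on G4 is MIDI 67 + 3 = 70 (B♭4). On the G3 string (open MIDI 55), that pitch is 70 − 55 = fret 15.

15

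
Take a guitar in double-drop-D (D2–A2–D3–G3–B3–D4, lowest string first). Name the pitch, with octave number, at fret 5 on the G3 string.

G3 is MIDI 55. Adding 5 gives 60, which is C4.

C4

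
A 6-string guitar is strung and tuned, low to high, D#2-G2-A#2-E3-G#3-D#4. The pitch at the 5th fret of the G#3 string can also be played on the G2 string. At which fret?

Fret 5 on G#3 is MIDI 56 + 5 = 61 (C#4). On the G2 string (open MIDI 43), that pitch is 61 − 43 = fret 18.

18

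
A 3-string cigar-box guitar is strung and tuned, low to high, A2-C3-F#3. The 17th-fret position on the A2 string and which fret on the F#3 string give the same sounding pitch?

8

Fret 17 on A2 is MIDI 45 + 17 = 62 (D4). On the F#3 string (open MIDI 54), that pitch is 62 − 54 = fret 8.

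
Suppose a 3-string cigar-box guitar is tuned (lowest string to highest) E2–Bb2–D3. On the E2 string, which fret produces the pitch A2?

A2 is 5 semitones above the open E2 (E–F–Gb–G–Ab–A), so it sits at fret 5.

5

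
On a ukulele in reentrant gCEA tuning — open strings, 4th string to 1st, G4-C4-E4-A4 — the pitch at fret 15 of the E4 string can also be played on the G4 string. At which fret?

Fret 15 on E4 is MIDI 64 + 15 = 79 (G5). On the G4 string (open MIDI 67), that pitch is 79 − 67 = fret 12.

12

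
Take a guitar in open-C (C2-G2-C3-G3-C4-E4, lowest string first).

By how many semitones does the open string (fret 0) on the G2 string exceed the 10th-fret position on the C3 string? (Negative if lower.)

G2 at fret 0 → G2 (MIDI 43); C3 at fret 10 → A♯3 (MIDI 58).
43 − 58 = -15, so the two pitches are 15 semitones apart.

-15 semitones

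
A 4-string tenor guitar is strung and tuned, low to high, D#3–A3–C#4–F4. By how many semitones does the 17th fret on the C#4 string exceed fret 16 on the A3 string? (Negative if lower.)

5 semitones

C#4 at fret 17 → F#5 (MIDI 78); A3 at fret 16 → C#5 (MIDI 73).
78 − 73 = 5, so the two pitches are 5 semitones apart.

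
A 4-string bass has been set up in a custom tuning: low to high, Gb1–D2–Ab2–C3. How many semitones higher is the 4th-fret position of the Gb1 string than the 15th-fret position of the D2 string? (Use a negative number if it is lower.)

Gb1 at fret 4 → Bb1 (MIDI 34); D2 at fret 15 → F3 (MIDI 53).
34 − 53 = -19, so the two pitches are 19 semitones apart.

-19 semitones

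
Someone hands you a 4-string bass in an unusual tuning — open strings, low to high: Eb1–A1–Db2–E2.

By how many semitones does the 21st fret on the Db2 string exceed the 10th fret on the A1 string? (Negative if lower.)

15 semitones

Db2 at fret 21 → Bb3 (MIDI 58); A1 at fret 10 → G2 (MIDI 43).
58 − 43 = 15, so the two pitches are 15 semitones apart.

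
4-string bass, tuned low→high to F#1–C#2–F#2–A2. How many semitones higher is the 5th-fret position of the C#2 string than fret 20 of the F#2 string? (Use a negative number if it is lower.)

-20 semitones

C#2 at fret 5 → F#2 (MIDI 42); F#2 at fret 20 → D4 (MIDI 62).
42 − 62 = -20, so the two pitches are 20 semitones apart.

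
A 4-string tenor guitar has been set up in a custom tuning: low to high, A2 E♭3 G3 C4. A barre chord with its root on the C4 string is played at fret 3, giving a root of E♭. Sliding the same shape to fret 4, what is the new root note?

E

Moving from fret 3 to fret 4 shifts the root by 1 semitone.
E♭ up 1 semitone is E.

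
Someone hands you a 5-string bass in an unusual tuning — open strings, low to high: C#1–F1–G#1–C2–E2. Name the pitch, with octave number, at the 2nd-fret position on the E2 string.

Each fret is one semitone, so E2 + 2 = F#2.
(Equivalently spelled Gb2.)

F#2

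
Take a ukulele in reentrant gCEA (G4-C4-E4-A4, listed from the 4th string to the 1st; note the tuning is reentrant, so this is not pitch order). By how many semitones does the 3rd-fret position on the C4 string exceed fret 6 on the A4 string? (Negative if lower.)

-12 semitones

C4 at fret 3 → D#4 (MIDI 63); A4 at fret 6 → D#5 (MIDI 75).
63 − 75 = -12, so the two pitches are 12 semitones apart.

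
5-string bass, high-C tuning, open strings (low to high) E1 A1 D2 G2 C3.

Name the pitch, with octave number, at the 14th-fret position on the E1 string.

F#2

E1 is MIDI 28. Adding 14 gives 42, which is F#2.
(Equivalently spelled Gb2.)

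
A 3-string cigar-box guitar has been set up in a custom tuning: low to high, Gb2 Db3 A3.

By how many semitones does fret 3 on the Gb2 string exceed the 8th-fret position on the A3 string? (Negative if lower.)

Gb2 at fret 3 → A2 (MIDI 45); A3 at fret 8 → F4 (MIDI 65).
45 − 65 = -20, so the two pitches are 20 semitones apart.

-20 semitones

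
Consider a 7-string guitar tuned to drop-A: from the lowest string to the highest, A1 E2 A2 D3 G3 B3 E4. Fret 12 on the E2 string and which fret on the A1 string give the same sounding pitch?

Fret 12 on E2 is MIDI 40 + 12 = 52 (E3). On the A1 string (open MIDI 33), that pitch is 52 − 33 = fret 19.

19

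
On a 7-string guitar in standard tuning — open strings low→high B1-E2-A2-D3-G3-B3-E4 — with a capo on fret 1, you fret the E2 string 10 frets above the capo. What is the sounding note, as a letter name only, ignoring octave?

D♯

The capo raises the open E2 by 1 semitone to F2; fretting 10 more gives E2 + 1 + 10 = E2 + 11 semitones, landing on D♯.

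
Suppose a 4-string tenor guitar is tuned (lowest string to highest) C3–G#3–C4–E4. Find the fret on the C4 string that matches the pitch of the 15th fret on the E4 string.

19

Fret 15 on E4 is MIDI 64 + 15 = 79 (G5). On the C4 string (open MIDI 60), that pitch is 79 − 60 = fret 19.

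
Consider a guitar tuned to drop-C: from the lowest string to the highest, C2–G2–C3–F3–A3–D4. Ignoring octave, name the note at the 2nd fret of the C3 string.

D

C3 is MIDI 48. Adding 2 gives 50; 50 mod 12 = 2, i.e. D.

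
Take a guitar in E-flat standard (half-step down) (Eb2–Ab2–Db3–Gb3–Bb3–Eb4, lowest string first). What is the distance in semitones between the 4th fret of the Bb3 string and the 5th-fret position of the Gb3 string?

Bb3 at fret 4 → D4 (MIDI 62); Gb3 at fret 5 → B3 (MIDI 59).
62 − 59 = 3, so the two pitches are 3 semitones apart, with D4 the higher.

3 semitones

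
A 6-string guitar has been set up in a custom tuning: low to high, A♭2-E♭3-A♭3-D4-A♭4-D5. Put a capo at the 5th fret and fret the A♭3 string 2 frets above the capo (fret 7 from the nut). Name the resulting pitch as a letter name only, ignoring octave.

E♭

The capo raises the open A♭3 by 5 semitones to D♭4; fretting 2 more gives A♭3 + 5 + 2 = A♭3 + 7 semitones, landing on E♭.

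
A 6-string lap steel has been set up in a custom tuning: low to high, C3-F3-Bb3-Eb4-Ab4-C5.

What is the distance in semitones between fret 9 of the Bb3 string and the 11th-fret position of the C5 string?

Bb3 at fret 9 → G4 (MIDI 67); C5 at fret 11 → B5 (MIDI 83).
67 − 83 = -16, so the two pitches are 16 semitones apart, with B5 the higher.

16 semitones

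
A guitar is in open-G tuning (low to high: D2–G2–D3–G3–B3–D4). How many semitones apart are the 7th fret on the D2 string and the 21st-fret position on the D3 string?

D2 at fret 7 → A2 (MIDI 45); D3 at fret 21 → B4 (MIDI 71).
45 − 71 = -26, so the two pitches are 26 semitones apart, with B4 the higher.

26 semitones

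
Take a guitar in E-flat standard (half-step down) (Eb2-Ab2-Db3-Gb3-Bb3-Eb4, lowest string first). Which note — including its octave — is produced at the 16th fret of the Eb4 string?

Each fret is one semitone, so Eb4 + 16 = G5.

G5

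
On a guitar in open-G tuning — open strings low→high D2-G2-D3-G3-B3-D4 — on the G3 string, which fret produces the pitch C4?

5

C4 is 5 semitones above the open G3 (G–G#–A–A#–B–C), so it sits at fret 5.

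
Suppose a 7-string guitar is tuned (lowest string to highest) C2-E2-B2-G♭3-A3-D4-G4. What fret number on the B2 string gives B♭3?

11

B♭3 is 11 semitones above the open B2 (B–C–Db–D–…–Ab–A–Bb), so it sits at fret 11.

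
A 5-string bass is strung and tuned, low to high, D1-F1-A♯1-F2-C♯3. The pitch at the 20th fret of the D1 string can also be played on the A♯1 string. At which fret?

Fret 20 on D1 is MIDI 26 + 20 = 46 (A♯2). On the A♯1 string (open MIDI 34), that pitch is 46 − 34 = fret 12.

12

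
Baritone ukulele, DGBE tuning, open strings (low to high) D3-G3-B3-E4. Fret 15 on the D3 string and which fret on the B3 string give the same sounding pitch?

6

D3 at fret 15 is D3 + 15 semitones = F4.
The open B3 string is 9 semitones above the open D3, so the same pitch on the B3 string lies at fret 15 − 9 = 6.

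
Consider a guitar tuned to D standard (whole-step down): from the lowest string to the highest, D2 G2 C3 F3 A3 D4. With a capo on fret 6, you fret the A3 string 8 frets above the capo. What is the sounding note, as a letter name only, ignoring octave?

The capo raises the open A3 by 6 semitones to D#4; fretting 8 more gives A3 + 6 + 8 = A3 + 14 semitones, landing on B.

B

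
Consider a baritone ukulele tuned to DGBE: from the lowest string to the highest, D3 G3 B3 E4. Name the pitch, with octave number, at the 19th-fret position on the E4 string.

Each fret is one semitone, so E4 + 19 = B5.

B5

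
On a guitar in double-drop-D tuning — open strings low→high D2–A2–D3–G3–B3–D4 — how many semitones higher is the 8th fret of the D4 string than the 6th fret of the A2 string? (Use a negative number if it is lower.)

D4 at fret 8 → A#4 (MIDI 70); A2 at fret 6 → D#3 (MIDI 51).
70 − 51 = 19, so the two pitches are 19 semitones apart.

19 semitones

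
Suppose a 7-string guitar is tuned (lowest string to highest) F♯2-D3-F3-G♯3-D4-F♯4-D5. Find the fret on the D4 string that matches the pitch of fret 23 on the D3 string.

11

D3 at fret 23 is D3 + 23 semitones = C♯5.
The open D4 string is 12 semitones above the open D3, so the same pitch on the D4 string lies at fret 23 − 12 = 11.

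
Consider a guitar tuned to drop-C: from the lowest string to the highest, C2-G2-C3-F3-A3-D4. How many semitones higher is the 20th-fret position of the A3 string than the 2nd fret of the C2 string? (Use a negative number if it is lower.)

A3 at fret 20 → F5 (MIDI 77); C2 at fret 2 → D2 (MIDI 38).
77 − 38 = 39, so the two pitches are 39 semitones apart.

39 semitones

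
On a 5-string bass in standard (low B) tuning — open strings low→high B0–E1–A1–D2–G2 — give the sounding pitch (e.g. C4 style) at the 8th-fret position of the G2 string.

D#3

Each fret is one semitone, so G2 + 8 = D#3.
(Equivalently spelled Eb3.)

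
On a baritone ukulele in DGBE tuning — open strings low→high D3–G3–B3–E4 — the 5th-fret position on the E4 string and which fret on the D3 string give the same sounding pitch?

19

E4 at fret 5 is E4 + 5 semitones = A4.
The open D3 string is 14 semitones below the open E4, so the same pitch on the D3 string lies at fret 5 + 14 = 19.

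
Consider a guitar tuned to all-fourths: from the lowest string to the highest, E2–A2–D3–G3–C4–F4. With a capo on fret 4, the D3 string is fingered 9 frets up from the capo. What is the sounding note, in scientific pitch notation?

D#4

The capo raises the open D3 by 4 semitones to F#3; fretting 9 more gives D3 + 4 + 9 = D3 + 13 semitones = D#4.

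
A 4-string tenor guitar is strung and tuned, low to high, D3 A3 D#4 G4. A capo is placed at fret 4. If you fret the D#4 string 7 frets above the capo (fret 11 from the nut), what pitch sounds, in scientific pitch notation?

D5

The capo raises the open D#4 by 4 semitones to G4; fretting 7 more gives D#4 + 4 + 7 = D#4 + 11 semitones = D5.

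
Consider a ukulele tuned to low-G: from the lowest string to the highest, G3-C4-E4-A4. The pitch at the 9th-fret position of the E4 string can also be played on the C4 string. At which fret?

13

E4 at fret 9 is E4 + 9 semitones = C♯5.
The open C4 string is 4 semitones below the open E4, so the same pitch on the C4 string lies at fret 9 + 4 = 13.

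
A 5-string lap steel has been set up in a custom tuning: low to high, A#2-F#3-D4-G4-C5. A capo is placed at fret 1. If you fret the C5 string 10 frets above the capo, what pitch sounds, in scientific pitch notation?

The capo raises the open C5 by 1 semitone to C#5; fretting 10 more gives C5 + 1 + 10 = C5 + 11 semitones = B5.

B5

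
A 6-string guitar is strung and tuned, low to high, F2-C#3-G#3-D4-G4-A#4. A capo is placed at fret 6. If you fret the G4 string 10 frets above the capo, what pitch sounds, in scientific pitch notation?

The capo raises the open G4 by 6 semitones to C#5; fretting 10 more gives G4 + 6 + 10 = G4 + 16 semitones = B5.

B5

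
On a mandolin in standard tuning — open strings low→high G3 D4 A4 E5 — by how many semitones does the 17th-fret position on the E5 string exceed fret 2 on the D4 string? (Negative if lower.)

29 semitones

E5 at fret 17 → A6 (MIDI 93); D4 at fret 2 → E4 (MIDI 64).
93 − 64 = 29, so the two pitches are 29 semitones apart.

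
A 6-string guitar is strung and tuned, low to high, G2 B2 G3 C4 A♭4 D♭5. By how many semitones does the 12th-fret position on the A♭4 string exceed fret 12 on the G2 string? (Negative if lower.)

25 semitones

A♭4 at fret 12 → A♭5 (MIDI 80); G2 at fret 12 → G3 (MIDI 55).
80 − 55 = 25, so the two pitches are 25 semitones apart.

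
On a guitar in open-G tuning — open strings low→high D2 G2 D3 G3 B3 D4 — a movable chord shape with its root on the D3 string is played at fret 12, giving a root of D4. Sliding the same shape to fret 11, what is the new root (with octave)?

Moving from fret 12 to fret 11 shifts the root by -1 semitone.
D4 down 1 semitone is C#4.

C#4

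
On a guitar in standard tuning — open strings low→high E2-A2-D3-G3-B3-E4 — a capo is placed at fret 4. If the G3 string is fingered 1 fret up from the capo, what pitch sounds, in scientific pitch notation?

C4

The capo raises the open G3 by 4 semitones to B3; fretting 1 more gives G3 + 4 + 1 = G3 + 5 semitones = C4.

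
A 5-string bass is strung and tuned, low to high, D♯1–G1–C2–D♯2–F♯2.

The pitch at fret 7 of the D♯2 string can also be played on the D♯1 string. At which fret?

19

Fret 7 on D♯2 is MIDI 39 + 7 = 46 (A♯2). On the D♯1 string (open MIDI 27), that pitch is 46 − 27 = fret 19.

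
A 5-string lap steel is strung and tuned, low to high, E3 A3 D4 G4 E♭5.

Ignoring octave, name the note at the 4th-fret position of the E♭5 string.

Each fret is one semitone, so E♭5 + 4 = G.

G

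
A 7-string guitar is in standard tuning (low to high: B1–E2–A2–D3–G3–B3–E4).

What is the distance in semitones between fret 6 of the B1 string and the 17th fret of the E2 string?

16 semitones

B1 at fret 6 → F2 (MIDI 41); E2 at fret 17 → A3 (MIDI 57).
41 − 57 = -16, so the two pitches are 16 semitones apart, with A3 the higher.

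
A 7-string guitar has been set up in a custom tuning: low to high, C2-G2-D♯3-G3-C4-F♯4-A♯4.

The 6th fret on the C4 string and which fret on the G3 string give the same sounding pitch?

11

C4 at fret 6 is C4 + 6 semitones = F♯4.
The open G3 string is 5 semitones below the open C4, so the same pitch on the G3 string lies at fret 6 + 5 = 11.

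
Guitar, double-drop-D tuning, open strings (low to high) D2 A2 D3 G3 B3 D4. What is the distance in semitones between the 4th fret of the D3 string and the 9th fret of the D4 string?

17 semitones

D3 at fret 4 → F#3 (MIDI 54); D4 at fret 9 → B4 (MIDI 71).
54 − 71 = -17, so the two pitches are 17 semitones apart, with B4 the higher.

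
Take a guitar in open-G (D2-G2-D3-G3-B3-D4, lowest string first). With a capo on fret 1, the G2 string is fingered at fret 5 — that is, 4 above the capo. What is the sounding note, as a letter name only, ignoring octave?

C

The capo raises the open G2 by 1 semitone to G#2; fretting 4 more gives G2 + 1 + 4 = G2 + 5 semitones, landing on C.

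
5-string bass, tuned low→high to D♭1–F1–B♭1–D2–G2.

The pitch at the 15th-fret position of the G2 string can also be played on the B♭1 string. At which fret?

24

Fret 15 on G2 is MIDI 43 + 15 = 58 (B♭3). On the B♭1 string (open MIDI 34), that pitch is 58 − 34 = fret 24.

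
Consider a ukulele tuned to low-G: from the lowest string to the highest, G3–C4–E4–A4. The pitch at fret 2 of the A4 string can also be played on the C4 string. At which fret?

Fret 2 on A4 is MIDI 69 + 2 = 71 (B4). On the C4 string (open MIDI 60), that pitch is 71 − 60 = fret 11.

11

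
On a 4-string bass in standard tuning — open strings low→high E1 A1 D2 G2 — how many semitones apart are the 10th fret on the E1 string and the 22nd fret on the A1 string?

E1 at fret 10 → D2 (MIDI 38); A1 at fret 22 → G3 (MIDI 55).
38 − 55 = -17, so the two pitches are 17 semitones apart, with G3 the higher.

17 semitones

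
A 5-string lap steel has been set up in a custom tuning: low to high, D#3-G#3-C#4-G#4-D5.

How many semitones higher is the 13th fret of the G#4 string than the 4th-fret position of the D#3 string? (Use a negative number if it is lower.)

G#4 at fret 13 → A5 (MIDI 81); D#3 at fret 4 → G3 (MIDI 55).
81 − 55 = 26, so the two pitches are 26 semitones apart.

26 semitones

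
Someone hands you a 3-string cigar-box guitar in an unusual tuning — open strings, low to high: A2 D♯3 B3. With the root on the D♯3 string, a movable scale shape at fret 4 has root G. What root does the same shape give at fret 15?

F♯

Moving from fret 4 to fret 15 shifts the root by 11 semitones.
G up 11 semitones is F♯.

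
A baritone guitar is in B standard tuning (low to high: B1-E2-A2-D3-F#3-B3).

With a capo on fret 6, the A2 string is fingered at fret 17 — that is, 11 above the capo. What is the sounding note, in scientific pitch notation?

The capo raises the open A2 by 6 semitones to D#3; fretting 11 more gives A2 + 6 + 11 = A2 + 17 semitones = D4.

D4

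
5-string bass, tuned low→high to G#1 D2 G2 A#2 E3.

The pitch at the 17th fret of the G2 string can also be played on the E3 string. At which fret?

Fret 17 on G2 is MIDI 43 + 17 = 60 (C4). On the E3 string (open MIDI 52), that pitch is 60 − 52 = fret 8.

8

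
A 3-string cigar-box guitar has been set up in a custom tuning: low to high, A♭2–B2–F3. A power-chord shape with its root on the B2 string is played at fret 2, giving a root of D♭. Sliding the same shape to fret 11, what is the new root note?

Moving from fret 2 to fret 11 shifts the root by 9 semitones.
D♭ up 9 semitones is B♭.

B♭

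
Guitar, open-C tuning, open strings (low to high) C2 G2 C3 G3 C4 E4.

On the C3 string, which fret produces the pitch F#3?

F#3 is 6 semitones above the open C3 (C–C#–D–D#–E–F–F#), so it sits at fret 6.

6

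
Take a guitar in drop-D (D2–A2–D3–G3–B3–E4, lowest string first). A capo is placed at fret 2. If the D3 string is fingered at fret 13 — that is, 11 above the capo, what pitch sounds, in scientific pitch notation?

D♯4

The capo raises the open D3 by 2 semitones to E3; fretting 11 more gives D3 + 2 + 11 = D3 + 13 semitones = D♯4.
(Also written E♭.)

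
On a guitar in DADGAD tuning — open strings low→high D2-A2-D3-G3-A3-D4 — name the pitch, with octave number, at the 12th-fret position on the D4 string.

D5

The open D4 string plus 12 semitones: D–D#–E–F–…–C–C#–D.
The walk passes from B into C once, so the octave number goes from 4 to 5.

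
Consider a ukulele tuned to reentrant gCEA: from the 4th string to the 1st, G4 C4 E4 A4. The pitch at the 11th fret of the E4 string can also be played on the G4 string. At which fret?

E4 at fret 11 is E4 + 11 semitones = D♯5.
The open G4 string is 3 semitones above the open E4, so the same pitch on the G4 string lies at fret 11 − 3 = 8.

8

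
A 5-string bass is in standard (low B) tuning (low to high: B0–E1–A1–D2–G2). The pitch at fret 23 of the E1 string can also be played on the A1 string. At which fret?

Fret 23 on E1 is MIDI 28 + 23 = 51 (D#3). On the A1 string (open MIDI 33), that pitch is 51 − 33 = fret 18.

18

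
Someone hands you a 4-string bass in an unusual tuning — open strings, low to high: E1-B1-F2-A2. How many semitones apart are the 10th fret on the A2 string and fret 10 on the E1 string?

17 semitones

A2 at fret 10 → G3 (MIDI 55); E1 at fret 10 → D2 (MIDI 38).
55 − 38 = 17, so the two pitches are 17 semitones apart, with G3 the higher.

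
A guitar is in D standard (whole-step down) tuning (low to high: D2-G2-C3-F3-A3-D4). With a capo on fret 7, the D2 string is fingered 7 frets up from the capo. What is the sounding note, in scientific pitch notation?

The capo raises the open D2 by 7 semitones to A2; fretting 7 more gives D2 + 7 + 7 = D2 + 14 semitones = E3.

E3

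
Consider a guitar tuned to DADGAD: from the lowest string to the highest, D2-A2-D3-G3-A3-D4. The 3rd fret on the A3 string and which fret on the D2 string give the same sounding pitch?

A3 at fret 3 is A3 + 3 semitones = C4.
The open D2 string is 19 semitones below the open A3, so the same pitch on the D2 string lies at fret 3 + 19 = 22.

22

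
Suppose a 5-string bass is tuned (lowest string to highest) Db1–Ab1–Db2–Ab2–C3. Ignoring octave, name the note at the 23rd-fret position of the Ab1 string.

Ab1 is MIDI 32. Adding 23 gives 55; 55 mod 12 = 7, i.e. G.

G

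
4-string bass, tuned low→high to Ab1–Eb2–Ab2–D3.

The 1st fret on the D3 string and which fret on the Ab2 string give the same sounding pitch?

D3 at fret 1 is D3 + 1 semitone = Eb3.
The open Ab2 string is 6 semitones below the open D3, so the same pitch on the Ab2 string lies at fret 1 + 6 = 7.

7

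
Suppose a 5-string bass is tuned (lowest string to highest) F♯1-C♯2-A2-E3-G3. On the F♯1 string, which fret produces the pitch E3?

E3 is 22 semitones above the open F♯1 (F#–G–G#–A–…–D–D#–E), so it sits at fret 22.

22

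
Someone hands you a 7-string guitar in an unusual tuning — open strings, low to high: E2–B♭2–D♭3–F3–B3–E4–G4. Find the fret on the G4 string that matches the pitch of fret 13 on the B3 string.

5

Fret 13 on B3 is MIDI 59 + 13 = 72 (C5). On the G4 string (open MIDI 67), that pitch is 72 − 67 = fret 5.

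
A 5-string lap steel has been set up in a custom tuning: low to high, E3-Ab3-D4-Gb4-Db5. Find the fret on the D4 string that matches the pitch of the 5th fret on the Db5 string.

16

Db5 at fret 5 is Db5 + 5 semitones = Gb5.
The open D4 string is 11 semitones below the open Db5, so the same pitch on the D4 string lies at fret 5 + 11 = 16.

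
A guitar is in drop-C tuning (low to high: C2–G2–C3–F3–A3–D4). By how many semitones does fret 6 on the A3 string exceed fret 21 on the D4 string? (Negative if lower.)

-20 semitones

A3 at fret 6 → D#4 (MIDI 63); D4 at fret 21 → B5 (MIDI 83).
63 − 83 = -20, so the two pitches are 20 semitones apart.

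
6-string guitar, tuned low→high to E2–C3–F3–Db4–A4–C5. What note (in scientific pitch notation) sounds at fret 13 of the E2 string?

F3

Each fret is one semitone, so E2 + 13 = F3.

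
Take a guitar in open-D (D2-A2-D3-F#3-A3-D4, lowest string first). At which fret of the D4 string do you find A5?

19

A5 is 19 semitones above the open D4 (D–D#–E–F–…–G–G#–A), so it sits at fret 19.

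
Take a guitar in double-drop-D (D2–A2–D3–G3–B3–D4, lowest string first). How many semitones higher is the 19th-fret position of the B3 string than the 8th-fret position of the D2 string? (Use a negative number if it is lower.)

32 semitones

B3 at fret 19 → F#5 (MIDI 78); D2 at fret 8 → A#2 (MIDI 46).
78 − 46 = 32, so the two pitches are 32 semitones apart.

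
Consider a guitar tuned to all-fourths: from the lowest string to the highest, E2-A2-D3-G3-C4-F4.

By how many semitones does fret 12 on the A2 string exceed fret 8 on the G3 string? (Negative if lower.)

-6 semitones

A2 at fret 12 → A3 (MIDI 57); G3 at fret 8 → D#4 (MIDI 63).
57 − 63 = -6, so the two pitches are 6 semitones apart.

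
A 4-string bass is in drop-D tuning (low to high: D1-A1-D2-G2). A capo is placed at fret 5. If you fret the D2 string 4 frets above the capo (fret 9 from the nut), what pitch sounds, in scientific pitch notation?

B2

The capo raises the open D2 by 5 semitones to G2; fretting 4 more gives D2 + 5 + 4 = D2 + 9 semitones = B2.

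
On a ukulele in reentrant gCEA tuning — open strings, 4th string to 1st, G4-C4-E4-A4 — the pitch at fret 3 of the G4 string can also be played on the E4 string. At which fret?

Fret 3 on G4 is MIDI 67 + 3 = 70 (A#4). On the E4 string (open MIDI 64), that pitch is 70 − 64 = fret 6.

6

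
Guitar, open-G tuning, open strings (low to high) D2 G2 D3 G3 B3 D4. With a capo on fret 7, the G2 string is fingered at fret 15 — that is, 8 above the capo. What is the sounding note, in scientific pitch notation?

A♯3

The capo raises the open G2 by 7 semitones to D3; fretting 8 more gives G2 + 7 + 8 = G2 + 15 semitones = A♯3.
(Also written B♭.)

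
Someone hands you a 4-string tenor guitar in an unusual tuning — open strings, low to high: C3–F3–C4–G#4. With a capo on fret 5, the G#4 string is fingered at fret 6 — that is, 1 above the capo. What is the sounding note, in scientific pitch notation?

D5

The capo raises the open G#4 by 5 semitones to C#5; fretting 1 more gives G#4 + 5 + 1 = G#4 + 6 semitones = D5.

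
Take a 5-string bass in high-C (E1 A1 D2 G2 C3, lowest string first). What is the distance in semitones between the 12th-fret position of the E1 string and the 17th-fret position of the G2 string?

E1 at fret 12 → E2 (MIDI 40); G2 at fret 17 → C4 (MIDI 60).
40 − 60 = -20, so the two pitches are 20 semitones apart, with C4 the higher.

20 semitones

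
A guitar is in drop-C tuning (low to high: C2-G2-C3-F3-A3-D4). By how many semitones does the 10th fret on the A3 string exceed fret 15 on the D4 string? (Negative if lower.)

-10 semitones

A3 at fret 10 → G4 (MIDI 67); D4 at fret 15 → F5 (MIDI 77).
67 − 77 = -10, so the two pitches are 10 semitones apart.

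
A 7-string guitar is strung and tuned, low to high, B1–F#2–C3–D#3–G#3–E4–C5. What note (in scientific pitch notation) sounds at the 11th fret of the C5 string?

Each fret is one semitone, so C5 + 11 = B5.

B5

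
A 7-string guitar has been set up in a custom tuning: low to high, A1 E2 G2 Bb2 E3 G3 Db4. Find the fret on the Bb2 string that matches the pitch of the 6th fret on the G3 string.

G3 at fret 6 is G3 + 6 semitones = Db4.
The open Bb2 string is 9 semitones below the open G3, so the same pitch on the Bb2 string lies at fret 6 + 9 = 15.

15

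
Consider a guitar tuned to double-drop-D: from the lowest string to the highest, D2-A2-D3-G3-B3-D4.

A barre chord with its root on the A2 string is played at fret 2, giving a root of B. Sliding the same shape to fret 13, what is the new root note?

A#

Moving from fret 2 to fret 13 shifts the root by 11 semitones.
B up 11 semitones is A#.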